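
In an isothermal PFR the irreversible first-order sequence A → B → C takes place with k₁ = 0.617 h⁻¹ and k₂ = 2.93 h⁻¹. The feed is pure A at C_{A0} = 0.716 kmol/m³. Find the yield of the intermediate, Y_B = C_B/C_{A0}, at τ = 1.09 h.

Solving the coupled first-order balances gives C_B(τ) = [k₁/(k₂−k₁)]·C_{A0}·(e^(−k₁τ) − e^(−k₂τ)).
e^(−k₁τ) = e^(−0.617×1.09) = e^(−0.6725) = 0.5104; e^(−k₂τ) = e^(−3.194) = 0.04102.
C_B = 0.617×0.716/(2.93−0.617) × (0.5104−0.04102) = 0.1910×0.4694 = 0.08965 kmol/m³.
Y_B = C_B/C_{A0} = 0.08965/0.716 = 0.125.

0.125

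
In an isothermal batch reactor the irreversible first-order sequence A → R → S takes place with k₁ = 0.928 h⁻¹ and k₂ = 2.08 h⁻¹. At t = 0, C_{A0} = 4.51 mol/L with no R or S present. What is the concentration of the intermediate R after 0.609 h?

For first-order series with pure A initially, C_R(t) = k₁C_{A0}/(k₂−k₁)·(e^(−k₁t) − e^(−k₂t)).
e^(−k₁t) = e^(−0.928×0.609) = e^(−0.5652) = 0.5683; e^(−k₂t) = e^(−1.267) = 0.2818.
C_R = 0.928×4.51/(2.08−0.928) × (0.5683−0.2818) = 3.633×0.2865 = 1.041 mol/L.

1.04 mol/L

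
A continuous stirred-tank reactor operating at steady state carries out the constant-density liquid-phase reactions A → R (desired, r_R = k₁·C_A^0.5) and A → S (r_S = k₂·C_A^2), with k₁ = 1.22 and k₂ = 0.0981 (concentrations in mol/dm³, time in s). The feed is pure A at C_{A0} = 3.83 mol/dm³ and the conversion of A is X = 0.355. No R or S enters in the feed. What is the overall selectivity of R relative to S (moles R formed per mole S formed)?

3.20

Exit C_A = C_{A0}(1−X) = 3.83×0.645 = 2.470 mol/dm³.
A CSTR operates uniformly at the exit composition, giving r_R = 1.918 and r_S = 0.5987 (each k·C_A^n at C_A = 2.470).
Overall selectivity = C_R/C_S = r_Rτ/(r_Sτ) = r_R/r_S = 3.20.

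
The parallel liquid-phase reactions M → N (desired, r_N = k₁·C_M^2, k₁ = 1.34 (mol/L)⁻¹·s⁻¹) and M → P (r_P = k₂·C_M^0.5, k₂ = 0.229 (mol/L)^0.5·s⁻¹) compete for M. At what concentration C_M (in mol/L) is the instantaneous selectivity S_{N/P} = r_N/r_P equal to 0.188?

S_{N/P} = (k₁/k₂)·C_M^1.5 ⇒ C_M = (S·k₂/k₁)^(1/1.5).
= (0.188×0.229/1.34)^(0.6667) = (0.03213)^(0.6667) = 0.101 mol/L.

0.101 mol/L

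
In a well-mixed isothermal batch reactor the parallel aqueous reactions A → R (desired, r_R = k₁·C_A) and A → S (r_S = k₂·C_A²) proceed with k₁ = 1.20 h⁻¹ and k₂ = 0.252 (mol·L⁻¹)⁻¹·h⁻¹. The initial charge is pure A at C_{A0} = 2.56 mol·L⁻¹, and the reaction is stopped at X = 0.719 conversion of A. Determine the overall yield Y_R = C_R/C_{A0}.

0.539

C_A = C_{A0}(1−X) = 0.7194 mol·L⁻¹.
Along a PFR/batch, dC_R/dC_A = −r_R/(r_R+r_S) = −k₁/(k₁+k₂·C_A).
Integrating from C_{A0} to C_A: C_R = (1.20/0.252)·ln[(1.20+0.252·2.56)/(1.20+0.252·0.719)] = 4.762·ln(1.845/1.381) = 1.379 mol·L⁻¹.
Y_R = C_R/C_{A0} = 1.379/2.56 = 0.539.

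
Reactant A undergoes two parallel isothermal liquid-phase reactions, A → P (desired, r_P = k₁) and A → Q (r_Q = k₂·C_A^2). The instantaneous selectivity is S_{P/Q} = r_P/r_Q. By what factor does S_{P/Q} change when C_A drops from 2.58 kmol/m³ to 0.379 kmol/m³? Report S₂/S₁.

46.3

S_{P/Q} = (k₁/k₂)·C_A^-2, so S₂/S₁ = (C_{A,2}/C_{A,1})^-2.
= (0.379/2.58)^(-2) = (0.1469)^(-2) = 46.3.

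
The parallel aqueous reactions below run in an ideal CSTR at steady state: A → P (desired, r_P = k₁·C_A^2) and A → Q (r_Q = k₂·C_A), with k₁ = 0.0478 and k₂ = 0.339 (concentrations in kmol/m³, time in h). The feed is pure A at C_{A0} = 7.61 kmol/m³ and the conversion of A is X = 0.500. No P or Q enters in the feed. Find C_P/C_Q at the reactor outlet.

Exit C_A = C_{A0}(1−X) = 7.61×0.500 = 3.805 kmol/m³.
A CSTR operates uniformly at the exit composition, giving r_P = 0.6920 and r_Q = 1.290 (each k·C_A^n at C_A = 3.805).
Overall selectivity = C_P/C_Q = r_Pτ/(r_Qτ) = r_P/r_Q = 0.537.

0.537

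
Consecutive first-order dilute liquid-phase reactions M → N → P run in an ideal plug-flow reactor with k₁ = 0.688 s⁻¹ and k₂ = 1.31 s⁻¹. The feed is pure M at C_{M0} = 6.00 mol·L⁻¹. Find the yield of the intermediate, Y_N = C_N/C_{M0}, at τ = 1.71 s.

The intermediate concentration in a first-order A→B→C sequence is C_N = k₁C_{M0}(e^(−k₁τ) − e^(−k₂τ))/(k₂−k₁).
e^(−k₁τ) = e^(−0.688×1.71) = e^(−1.176) = 0.3084; e^(−k₂τ) = e^(−2.240) = 0.1064.
C_N = 0.688×6.00/(1.31−0.688) × (0.3084−0.1064) = 6.637×0.2019 = 1.340 mol·L⁻¹.
Y_N = C_N/C_{M0} = 1.340/6.00 = 0.223.

0.223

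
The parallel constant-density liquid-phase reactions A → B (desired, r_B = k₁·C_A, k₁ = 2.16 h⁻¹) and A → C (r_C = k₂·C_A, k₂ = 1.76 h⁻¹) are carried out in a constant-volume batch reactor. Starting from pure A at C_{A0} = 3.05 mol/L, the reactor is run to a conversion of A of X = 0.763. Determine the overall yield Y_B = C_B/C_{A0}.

0.420

C_A = C_{A0}(1−X) = 0.7228 mol/L.
Both paths are first order in A, so the instantaneous fraction to B is constant: dC_B/d(−C_A) = k₁/(k₁+k₂) = 0.5510.
C_B = 0.5510·(C_{A0}−C_A) = 0.5510×2.327 = 1.28 mol/L.
Y_B = C_B/C_{A0} = 1.282/3.05 = 0.420.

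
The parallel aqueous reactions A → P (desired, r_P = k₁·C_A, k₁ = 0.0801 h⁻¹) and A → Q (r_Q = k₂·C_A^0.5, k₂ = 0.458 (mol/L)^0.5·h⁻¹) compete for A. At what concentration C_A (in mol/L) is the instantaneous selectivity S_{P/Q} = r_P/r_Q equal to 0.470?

S_{P/Q} = (k₁/k₂)·C_A^0.5 ⇒ C_A = (S·k₂/k₁)^(2).
= (0.470×0.458/0.0801)^(2) = (2.687)^(2) = 7.22 mol/L.

7.22 mol/L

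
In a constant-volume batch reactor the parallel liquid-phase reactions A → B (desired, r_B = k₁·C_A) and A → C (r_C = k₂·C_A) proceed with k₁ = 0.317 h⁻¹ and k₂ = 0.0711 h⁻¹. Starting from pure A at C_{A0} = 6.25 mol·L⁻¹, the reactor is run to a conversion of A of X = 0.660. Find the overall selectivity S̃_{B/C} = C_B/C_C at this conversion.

C_A = C_{A0}(1−X) = 2.125 mol·L⁻¹.
Both paths are first order in A, so the instantaneous fraction to B is constant: dC_B/d(−C_A) = k₁/(k₁+k₂) = 0.8168.
C_B = 0.8168·(C_{A0}−C_A) = 0.8168×4.125 = 3.37 mol·L⁻¹.
C_C = (C_{A0}−C_A)−C_B = 0.7557 mol·L⁻¹; S̃_{B/C} = 3.369/0.7557 = 4.46.

4.46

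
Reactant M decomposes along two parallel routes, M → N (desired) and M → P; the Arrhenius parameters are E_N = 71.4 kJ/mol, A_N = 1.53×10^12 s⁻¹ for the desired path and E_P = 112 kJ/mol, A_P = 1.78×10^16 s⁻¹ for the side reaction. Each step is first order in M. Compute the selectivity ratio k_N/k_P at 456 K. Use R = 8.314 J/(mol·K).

3.85

Since both paths have the same order in M, the concentration cancels and S_{N/P} = k_N/k_P = (A_N/A_P)·exp[(E_P−E_N)/(RT)].
(E_P−E_N)/(RT) = (112−71.4)×10³/(8.314×456) = 40600/3791 = 10.71.
k_N/k_P = (1.53×10^12/1.78×10^16)·exp(10.71) = 8.596×10^-5 × 44759 = 3.85.
Since E_N < E_P, lowering the temperature improves selectivity toward N.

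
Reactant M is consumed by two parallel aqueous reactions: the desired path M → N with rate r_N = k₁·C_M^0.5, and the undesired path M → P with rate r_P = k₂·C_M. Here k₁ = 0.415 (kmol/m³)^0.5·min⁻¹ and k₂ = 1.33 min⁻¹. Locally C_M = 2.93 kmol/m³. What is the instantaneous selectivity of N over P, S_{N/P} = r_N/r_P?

S_{N/P} = r_N/r_P = (k₁·C_M^0.5)/(k₂·C_M) = (k₁/k₂)·C_M^-0.5.
= (0.415×2.930^0.5) / (1.33×2.930) = 0.7104/3.897 = 0.182.

0.182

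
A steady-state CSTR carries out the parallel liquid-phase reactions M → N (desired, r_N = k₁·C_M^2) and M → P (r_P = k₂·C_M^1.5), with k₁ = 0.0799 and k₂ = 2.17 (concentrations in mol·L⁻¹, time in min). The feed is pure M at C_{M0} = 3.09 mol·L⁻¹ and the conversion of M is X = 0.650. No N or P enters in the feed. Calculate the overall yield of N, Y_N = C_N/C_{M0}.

0.0240

Exit C_M = C_{M0}(1−X) = 3.09×0.350 = 1.081 mol·L⁻¹.
In a CSTR the entire volume is at exit conditions, so r_N = 0.0799×1.081^2 = 0.09345 and r_P = 2.17×1.081^1.5 = 2.441.
Fraction of consumed M going to N: r_N/(r_N+r_P) = 0.03688.
C_N = 0.03688·C_{M0}·X = 0.03688×3.09×0.650 = 0.0741 mol·L⁻¹; Y_N = C_N/C_{M0} = 0.0240.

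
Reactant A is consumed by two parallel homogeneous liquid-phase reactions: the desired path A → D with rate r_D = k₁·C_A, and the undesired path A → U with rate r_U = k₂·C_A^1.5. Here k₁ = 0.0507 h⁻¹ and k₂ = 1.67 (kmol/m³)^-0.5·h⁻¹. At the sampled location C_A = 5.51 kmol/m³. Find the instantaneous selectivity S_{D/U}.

0.0129

S_{D/U} = r_D/r_U = (k₁·C_A)/(k₂·C_A^1.5) = (k₁/k₂)·C_A^-0.5.
= (0.0507×5.510) / (1.67×5.510^1.5) = 0.2794/21.60 = 0.0129.
The undesired path is higher order in A, so low C_A (CSTR or dilute feed) favours D.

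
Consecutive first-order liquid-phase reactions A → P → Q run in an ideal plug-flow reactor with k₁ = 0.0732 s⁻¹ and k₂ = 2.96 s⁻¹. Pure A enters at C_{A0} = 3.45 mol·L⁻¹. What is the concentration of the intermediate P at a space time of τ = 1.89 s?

The intermediate concentration in a first-order A→B→C sequence is C_P = k₁C_{A0}(e^(−k₁τ) − e^(−k₂τ))/(k₂−k₁).
e^(−k₁τ) = e^(−0.0732×1.89) = e^(−0.1383) = 0.8708; e^(−k₂τ) = e^(−5.594) = 0.003719.
C_P = 0.0732×3.45/(2.96−0.0732) × (0.8708−0.003719) = 0.08748×0.8671 = 0.07585 mol·L⁻¹.

0.0759 mol·L⁻¹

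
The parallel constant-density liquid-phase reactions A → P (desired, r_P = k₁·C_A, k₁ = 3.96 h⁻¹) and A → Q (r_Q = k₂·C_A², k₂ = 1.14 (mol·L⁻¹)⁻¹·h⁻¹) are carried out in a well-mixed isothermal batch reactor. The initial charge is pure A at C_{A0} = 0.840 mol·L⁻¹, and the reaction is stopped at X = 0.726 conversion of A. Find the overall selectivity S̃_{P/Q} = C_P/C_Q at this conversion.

6.59

C_A = C_{A0}(1−X) = 0.2302 mol·L⁻¹.
Along a PFR/batch, dC_P/dC_A = −r_P/(r_P+r_Q) = −k₁/(k₁+k₂·C_A).
Integrating from C_{A0} to C_A: C_P = (3.96/1.14)·ln[(3.96+1.14·0.840)/(3.96+1.14·0.230)] = 3.474·ln(4.918/4.222) = 0.5295 mol·L⁻¹.
C_Q = (C_{A0}−C_A)−C_P = 0.08038 mol·L⁻¹; S̃_{P/Q} = 0.5295/0.08038 = 6.59.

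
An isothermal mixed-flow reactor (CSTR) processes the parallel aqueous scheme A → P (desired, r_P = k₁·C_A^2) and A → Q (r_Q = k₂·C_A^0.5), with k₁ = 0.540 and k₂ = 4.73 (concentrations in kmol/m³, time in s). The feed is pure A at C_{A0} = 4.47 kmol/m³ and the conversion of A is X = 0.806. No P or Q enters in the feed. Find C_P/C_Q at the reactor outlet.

0.0922

Exit C_A = C_{A0}(1−X) = 4.47×0.194 = 0.8672 kmol/m³.
Rates in a CSTR are evaluated at the outlet concentration: r_P = 0.540×0.8672^2 = 0.4061, r_Q = 4.73×0.8672^0.5 = 4.405.
Overall selectivity = C_P/C_Q = r_Pτ/(r_Qτ) = r_P/r_Q = 0.0922.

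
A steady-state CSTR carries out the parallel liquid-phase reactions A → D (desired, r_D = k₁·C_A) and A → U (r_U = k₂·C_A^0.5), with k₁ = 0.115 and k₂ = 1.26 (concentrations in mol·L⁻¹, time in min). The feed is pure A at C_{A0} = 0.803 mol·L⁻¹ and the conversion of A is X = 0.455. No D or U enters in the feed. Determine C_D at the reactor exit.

Exit C_A = C_{A0}(1−X) = 0.803×0.545 = 0.4376 mol·L⁻¹.
A CSTR operates uniformly at the exit composition, giving r_D = 0.05033 and r_U = 0.8335 (each k·C_A^n at C_A = 0.4376).
Fraction of consumed A going to D: r_D/(r_D+r_U) = 0.05694.
C_D = 0.05694·C_{A0}·X = 0.05694×0.803×0.455 = 0.0208 mol·L⁻¹.

0.0208 mol·L⁻¹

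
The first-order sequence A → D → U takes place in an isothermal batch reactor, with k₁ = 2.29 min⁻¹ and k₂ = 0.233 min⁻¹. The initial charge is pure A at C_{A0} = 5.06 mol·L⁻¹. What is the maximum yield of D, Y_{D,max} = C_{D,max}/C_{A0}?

For a first-order series the maximum intermediate yield is C_{D,max}/C_{A0} = (k₁/k₂)^[k₂/(k₂−k₁)].
= (2.29/0.233)^(0.233/(0.233−2.29)) = (9.828)^(-0.1133) = 0.7719.

0.772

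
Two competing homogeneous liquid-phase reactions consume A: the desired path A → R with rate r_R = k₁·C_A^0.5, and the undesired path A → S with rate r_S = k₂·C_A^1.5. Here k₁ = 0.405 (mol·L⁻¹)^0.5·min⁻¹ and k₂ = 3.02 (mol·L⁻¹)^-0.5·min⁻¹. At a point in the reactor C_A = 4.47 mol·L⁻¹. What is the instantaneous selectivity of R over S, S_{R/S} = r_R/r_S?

S_{R/S} = r_R/r_S = (k₁·C_A^0.5)/(k₂·C_A^1.5) = (k₁/k₂)·C_A⁻¹.
= (0.405×4.470^0.5) / (3.02×4.470^1.5) = 0.8563/28.54 = 0.0300.
The undesired path is higher order in A, so low C_A (CSTR or dilute feed) favours R.

0.0300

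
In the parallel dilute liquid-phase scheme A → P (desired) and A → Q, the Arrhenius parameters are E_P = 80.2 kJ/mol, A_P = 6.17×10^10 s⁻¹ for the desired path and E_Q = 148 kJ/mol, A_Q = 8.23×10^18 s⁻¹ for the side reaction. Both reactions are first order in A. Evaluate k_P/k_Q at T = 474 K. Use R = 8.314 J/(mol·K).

k_P/k_Q = (A_P/A_Q)·exp[−(E_P−E_Q)/(RT)] = (A_P/A_Q)·exp[(E_Q−E_P)/(RT)].
(E_Q−E_P)/(RT) = (148−80.2)×10³/(8.314×474) = 67800/3941 = 17.20.
k_P/k_Q = (6.17×10^10/8.23×10^18)·exp(17.20) = 7.497×10^-9 × 2.964×10^7 = 0.222.
Since E_P < E_Q, lowering the temperature improves selectivity toward P.

0.222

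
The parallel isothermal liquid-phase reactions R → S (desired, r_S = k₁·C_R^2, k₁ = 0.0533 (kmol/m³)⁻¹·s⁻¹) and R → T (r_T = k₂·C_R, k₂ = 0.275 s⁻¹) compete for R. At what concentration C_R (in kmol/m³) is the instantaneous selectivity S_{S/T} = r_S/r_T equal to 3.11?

S_{S/T} = (k₁/k₂)·C_R ⇒ C_R = S·k₂/k₁.
= 3.11×0.275/0.0533 = 16.0 kmol/m³.

16.0 kmol/m³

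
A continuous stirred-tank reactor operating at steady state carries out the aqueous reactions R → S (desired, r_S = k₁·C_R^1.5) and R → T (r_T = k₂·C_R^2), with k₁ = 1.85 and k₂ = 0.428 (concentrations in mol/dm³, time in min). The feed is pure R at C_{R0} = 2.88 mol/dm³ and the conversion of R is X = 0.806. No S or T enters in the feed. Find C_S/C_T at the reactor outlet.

5.78

Exit C_R = C_{R0}(1−X) = 2.88×0.194 = 0.5587 mol/dm³.
A CSTR operates uniformly at the exit composition, giving r_S = 0.7726 and r_T = 0.1336 (each k·C_R^n at C_R = 0.5587).
Overall selectivity = C_S/C_T = r_Sτ/(r_Tτ) = r_S/r_T = 5.78.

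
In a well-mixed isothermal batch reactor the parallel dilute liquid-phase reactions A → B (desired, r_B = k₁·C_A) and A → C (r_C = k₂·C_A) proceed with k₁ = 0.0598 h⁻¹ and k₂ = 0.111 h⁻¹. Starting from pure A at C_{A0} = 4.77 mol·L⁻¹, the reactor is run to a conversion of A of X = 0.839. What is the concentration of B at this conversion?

1.40 mol·L⁻¹

C_A = C_{A0}(1−X) = 0.7680 mol·L⁻¹.
Both paths are first order in A, so the instantaneous fraction to B is constant: dC_B/d(−C_A) = k₁/(k₁+k₂) = 0.3501.
C_B = 0.3501·(C_{A0}−C_A) = 0.3501×4.002 = 1.40 mol·L⁻¹.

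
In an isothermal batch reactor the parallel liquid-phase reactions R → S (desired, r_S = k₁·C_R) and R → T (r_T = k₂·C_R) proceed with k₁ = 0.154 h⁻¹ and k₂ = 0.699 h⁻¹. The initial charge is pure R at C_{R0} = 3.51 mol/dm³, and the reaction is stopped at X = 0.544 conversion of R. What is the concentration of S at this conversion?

C_R = C_{R0}(1−X) = 1.601 mol/dm³.
Both paths are first order in R, so the instantaneous fraction to S is constant: dC_S/d(−C_R) = k₁/(k₁+k₂) = 0.1805.
C_S = 0.1805·(C_{R0}−C_R) = 0.1805×1.909 = 0.345 mol/dm³.

0.345 mol/dm³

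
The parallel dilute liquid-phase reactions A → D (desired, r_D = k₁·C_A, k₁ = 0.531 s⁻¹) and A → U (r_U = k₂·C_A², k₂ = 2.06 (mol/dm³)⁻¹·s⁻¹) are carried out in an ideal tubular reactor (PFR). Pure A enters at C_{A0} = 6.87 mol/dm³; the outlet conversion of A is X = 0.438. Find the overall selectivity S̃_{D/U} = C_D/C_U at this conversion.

C_A = C_{A0}(1−X) = 3.861 mol/dm³.
Along a PFR/batch, dC_D/dC_A = −r_D/(r_D+r_U) = −k₁/(k₁+k₂·C_A).
Integrating from C_{A0} to C_A: C_D = (0.531/2.06)·ln[(0.531+2.06·6.87)/(0.531+2.06·3.86)] = 0.2578·ln(14.68/8.485) = 0.1414 mol/dm³.
C_U = (C_{A0}−C_A)−C_D = 2.868 mol/dm³; S̃_{D/U} = 0.1414/2.868 = 0.0493.

0.0493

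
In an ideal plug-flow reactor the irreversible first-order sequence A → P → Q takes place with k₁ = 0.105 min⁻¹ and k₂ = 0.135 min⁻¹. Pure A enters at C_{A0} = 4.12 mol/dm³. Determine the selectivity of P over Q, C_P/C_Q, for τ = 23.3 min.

0.200

Solving the coupled first-order balances gives C_P(τ) = [k₁/(k₂−k₁)]·C_{A0}·(e^(−k₁τ) − e^(−k₂τ)).
e^(−k₁τ) = e^(−0.105×23.3) = e^(−2.446) = 0.08660; e^(−k₂τ) = e^(−3.146) = 0.04305.
C_P = 0.105×4.12/(0.135−0.105) × (0.08660−0.04305) = 14.42×0.04355 = 0.6280 mol/dm³.
C_A = C_{A0}e^(−k₁τ) = 0.3568 mol/dm³, so C_Q = C_{A0}−C_A−C_P = 3.135 mol/dm³; C_P/C_Q = 0.200.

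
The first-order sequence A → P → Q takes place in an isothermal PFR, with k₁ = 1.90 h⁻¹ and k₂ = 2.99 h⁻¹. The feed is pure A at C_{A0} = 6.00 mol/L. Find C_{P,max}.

1.73 mol/L

For a first-order series the maximum intermediate yield is C_{P,max}/C_{A0} = (k₁/k₂)^[k₂/(k₂−k₁)].
= (1.90/2.99)^(2.99/(2.99−1.90)) = (0.6355)^(2.743) = 0.2883.
C_{P,max} = 0.2883×6.00 = 1.73 mol/L.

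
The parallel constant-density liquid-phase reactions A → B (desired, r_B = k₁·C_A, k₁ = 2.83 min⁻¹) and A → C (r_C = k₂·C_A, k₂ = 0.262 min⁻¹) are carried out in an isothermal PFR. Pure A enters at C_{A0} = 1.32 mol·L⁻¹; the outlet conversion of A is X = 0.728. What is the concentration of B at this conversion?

C_A = C_{A0}(1−X) = 0.3590 mol·L⁻¹.
Both paths are first order in A, so the instantaneous fraction to B is constant: dC_B/d(−C_A) = k₁/(k₁+k₂) = 0.9153.
C_B = 0.9153·(C_{A0}−C_A) = 0.9153×0.9610 = 0.880 mol·L⁻¹.

0.880 mol·L⁻¹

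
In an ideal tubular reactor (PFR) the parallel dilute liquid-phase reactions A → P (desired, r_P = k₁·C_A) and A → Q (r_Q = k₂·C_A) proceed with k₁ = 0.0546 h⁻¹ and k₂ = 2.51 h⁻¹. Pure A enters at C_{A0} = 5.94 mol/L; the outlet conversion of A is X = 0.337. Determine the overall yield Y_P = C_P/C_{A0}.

C_A = C_{A0}(1−X) = 3.938 mol/L.
Both paths are first order in A, so the instantaneous fraction to P is constant: dC_P/d(−C_A) = k₁/(k₁+k₂) = 0.02129.
C_P = 0.02129·(C_{A0}−C_A) = 0.02129×2.002 = 0.0426 mol/L.
Y_P = C_P/C_{A0} = 0.04262/5.94 = 0.00717.

0.00717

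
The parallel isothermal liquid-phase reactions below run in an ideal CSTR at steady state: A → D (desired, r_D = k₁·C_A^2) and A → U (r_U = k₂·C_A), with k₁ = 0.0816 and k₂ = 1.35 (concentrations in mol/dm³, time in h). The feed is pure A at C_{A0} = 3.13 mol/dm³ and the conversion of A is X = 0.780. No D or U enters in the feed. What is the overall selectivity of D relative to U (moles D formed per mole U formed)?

0.0416

Exit C_A = C_{A0}(1−X) = 3.13×0.220 = 0.6886 mol/dm³.
A CSTR operates uniformly at the exit composition, giving r_D = 0.03869 and r_U = 0.9296 (each k·C_A^n at C_A = 0.6886).
Overall selectivity = C_D/C_U = r_Dτ/(r_Uτ) = r_D/r_U = 0.0416.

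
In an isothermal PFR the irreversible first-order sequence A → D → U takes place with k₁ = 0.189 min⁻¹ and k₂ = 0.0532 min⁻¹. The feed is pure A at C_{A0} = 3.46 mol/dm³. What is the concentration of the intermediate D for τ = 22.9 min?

Solving the coupled first-order balances gives C_D(τ) = [k₁/(k₂−k₁)]·C_{A0}·(e^(−k₁τ) − e^(−k₂τ)).
e^(−k₁τ) = e^(−0.189×22.9) = e^(−4.328) = 0.01319; e^(−k₂τ) = e^(−1.218) = 0.2957.
C_D = 0.189×3.46/(0.0532−0.189) × (0.01319−0.2957) = (-4.815)×(-0.2825) = 1.361 mol/dm³.

1.36 mol/dm³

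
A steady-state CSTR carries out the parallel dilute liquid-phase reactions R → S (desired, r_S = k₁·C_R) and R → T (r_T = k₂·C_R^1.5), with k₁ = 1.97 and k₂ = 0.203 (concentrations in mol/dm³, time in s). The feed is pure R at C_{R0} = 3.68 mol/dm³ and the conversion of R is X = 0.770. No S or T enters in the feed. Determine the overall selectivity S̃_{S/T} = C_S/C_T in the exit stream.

Exit C_R = C_{R0}(1−X) = 3.68×0.230 = 0.8464 mol/dm³.
In a CSTR the entire volume is at exit conditions, so r_S = 1.97×0.8464 = 1.667 and r_T = 0.203×0.8464^1.5 = 0.1581.
Overall selectivity = C_S/C_T = r_Sτ/(r_Tτ) = r_S/r_T = 10.5.

10.5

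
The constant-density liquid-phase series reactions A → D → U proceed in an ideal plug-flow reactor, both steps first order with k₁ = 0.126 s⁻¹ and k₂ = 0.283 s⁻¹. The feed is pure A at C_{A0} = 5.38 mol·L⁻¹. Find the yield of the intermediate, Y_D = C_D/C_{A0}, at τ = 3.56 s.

0.219

Solving the coupled first-order balances gives C_D(τ) = [k₁/(k₂−k₁)]·C_{A0}·(e^(−k₁τ) − e^(−k₂τ)).
e^(−k₁τ) = e^(−0.126×3.56) = e^(−0.4486) = 0.6385; e^(−k₂τ) = e^(−1.007) = 0.3651.
C_D = 0.126×5.38/(0.283−0.126) × (0.6385−0.3651) = 4.318×0.2734 = 1.181 mol·L⁻¹.
Y_D = C_D/C_{A0} = 1.181/5.38 = 0.219.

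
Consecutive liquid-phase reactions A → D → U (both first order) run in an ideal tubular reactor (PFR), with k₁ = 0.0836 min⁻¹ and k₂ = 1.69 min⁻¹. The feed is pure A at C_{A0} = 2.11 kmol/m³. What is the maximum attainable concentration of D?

At the optimum, C_{D,max}/C_{A0} = (k₁/k₂)^[k₂/(k₂−k₁)].
= (0.0836/1.69)^(1.69/(1.69−0.0836)) = (0.04947)^(1.052) = 0.04230.
C_{D,max} = 0.04230×2.11 = 0.0893 kmol/m³.

0.0893 kmol/m³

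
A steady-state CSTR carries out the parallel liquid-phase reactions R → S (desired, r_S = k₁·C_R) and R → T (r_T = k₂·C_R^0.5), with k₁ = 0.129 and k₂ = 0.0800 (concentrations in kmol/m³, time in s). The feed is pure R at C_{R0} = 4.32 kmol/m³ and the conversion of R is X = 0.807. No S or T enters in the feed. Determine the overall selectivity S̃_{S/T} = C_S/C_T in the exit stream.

Exit C_R = C_{R0}(1−X) = 4.32×0.193 = 0.8338 kmol/m³.
A CSTR operates uniformly at the exit composition, giving r_S = 0.1076 and r_T = 0.07305 (each k·C_R^n at C_R = 0.8338).
Overall selectivity = C_S/C_T = r_Sτ/(r_Tτ) = r_S/r_T = 1.47.

1.47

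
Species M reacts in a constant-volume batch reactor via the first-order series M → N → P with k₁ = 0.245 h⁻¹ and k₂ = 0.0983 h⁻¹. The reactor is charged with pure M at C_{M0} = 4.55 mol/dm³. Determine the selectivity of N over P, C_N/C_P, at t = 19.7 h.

For first-order series with pure M initially, C_N(t) = k₁C_{M0}/(k₂−k₁)·(e^(−k₁t) − e^(−k₂t)).
e^(−k₁t) = e^(−0.245×19.7) = e^(−4.826) = 0.008015; e^(−k₂t) = e^(−1.937) = 0.1442.
C_N = 0.245×4.55/(0.0983−0.245) × (0.008015−0.1442) = (-7.599)×(-0.1362) = 1.035 mol/dm³.
C_M = C_{M0}e^(−k₁t) = 0.03647 mol/dm³, so C_P = C_{M0}−C_M−C_N = 3.479 mol/dm³; C_N/C_P = 0.298.

0.298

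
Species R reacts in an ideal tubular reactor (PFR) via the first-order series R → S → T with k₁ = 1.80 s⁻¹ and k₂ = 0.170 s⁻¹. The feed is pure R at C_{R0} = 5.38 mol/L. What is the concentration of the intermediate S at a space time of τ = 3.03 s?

Solving the coupled first-order balances gives C_S(τ) = [k₁/(k₂−k₁)]·C_{R0}·(e^(−k₁τ) − e^(−k₂τ)).
e^(−k₁τ) = e^(−1.80×3.03) = e^(−5.454) = 0.004279; e^(−k₂τ) = e^(−0.5151) = 0.5974.
C_S = 1.80×5.38/(0.170−1.80) × (0.004279−0.5974) = (-5.941)×(-0.5932) = 3.524 mol/L.

3.52 mol/L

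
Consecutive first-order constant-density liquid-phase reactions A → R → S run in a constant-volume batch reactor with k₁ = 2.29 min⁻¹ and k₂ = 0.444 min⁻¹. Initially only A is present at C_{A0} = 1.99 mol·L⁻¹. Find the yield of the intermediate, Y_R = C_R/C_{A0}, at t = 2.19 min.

For first-order series with pure A initially, C_R(t) = k₁C_{A0}/(k₂−k₁)·(e^(−k₁t) − e^(−k₂t)).
e^(−k₁t) = e^(−2.29×2.19) = e^(−5.015) = 0.006637; e^(−k₂t) = e^(−0.9724) = 0.3782.
C_R = 2.29×1.99/(0.444−2.29) × (0.006637−0.3782) = (-2.469)×(-0.3716) = 0.9172 mol·L⁻¹.
Y_R = C_R/C_{A0} = 0.9172/1.99 = 0.461.

0.461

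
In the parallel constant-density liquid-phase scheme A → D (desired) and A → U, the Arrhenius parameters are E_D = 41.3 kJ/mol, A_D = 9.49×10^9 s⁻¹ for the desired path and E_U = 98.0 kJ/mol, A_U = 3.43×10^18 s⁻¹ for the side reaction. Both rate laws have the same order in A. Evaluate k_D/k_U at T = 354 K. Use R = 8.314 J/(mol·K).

0.644

k_D/k_U = (A_D/A_U)·exp[−(E_D−E_U)/(RT)] = (A_D/A_U)·exp[(E_U−E_D)/(RT)].
(E_U−E_D)/(RT) = (98.0−41.3)×10³/(8.314×354) = 56700/2943 = 19.27.
k_D/k_U = (9.49×10^9/3.43×10^18)·exp(19.27) = 2.767×10^-9 × 2.326×10^8 = 0.644.
Since E_D < E_U, lowering the temperature improves selectivity toward D.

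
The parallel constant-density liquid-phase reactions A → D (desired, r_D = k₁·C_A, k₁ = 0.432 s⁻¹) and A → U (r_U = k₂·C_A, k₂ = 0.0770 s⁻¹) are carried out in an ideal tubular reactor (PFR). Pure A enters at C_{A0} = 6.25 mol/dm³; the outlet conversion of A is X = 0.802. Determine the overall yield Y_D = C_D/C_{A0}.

0.681

C_A = C_{A0}(1−X) = 1.237 mol/dm³.
Both paths are first order in A, so the instantaneous fraction to D is constant: dC_D/d(−C_A) = k₁/(k₁+k₂) = 0.8487.
C_D = 0.8487·(C_{A0}−C_A) = 0.8487×5.013 = 4.25 mol/dm³.
Y_D = C_D/C_{A0} = 4.254/6.25 = 0.681.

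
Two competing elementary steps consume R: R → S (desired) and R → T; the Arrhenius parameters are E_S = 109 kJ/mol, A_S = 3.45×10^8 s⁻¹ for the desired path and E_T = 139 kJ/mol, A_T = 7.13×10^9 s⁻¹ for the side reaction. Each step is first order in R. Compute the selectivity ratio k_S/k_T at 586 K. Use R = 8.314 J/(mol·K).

With equal orders, S_{S/T} = k_S/k_T = (A_S/A_T)·exp[(E_T−E_S)/(RT)].
(E_T−E_S)/(RT) = (139−109)×10³/(8.314×586) = 30000/4872 = 6.158.
k_S/k_T = (3.45×10^8/7.13×10^9)·exp(6.158) = 0.04839 × 472.3 = 22.9.

22.9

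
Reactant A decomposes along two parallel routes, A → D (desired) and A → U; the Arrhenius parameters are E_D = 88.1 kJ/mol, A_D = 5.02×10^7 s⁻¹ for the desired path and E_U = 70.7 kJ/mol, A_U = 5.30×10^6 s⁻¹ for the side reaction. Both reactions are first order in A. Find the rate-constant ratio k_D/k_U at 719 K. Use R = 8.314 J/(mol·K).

0.516

With equal orders, S_{D/U} = k_D/k_U = (A_D/A_U)·exp[(E_U−E_D)/(RT)].
(E_U−E_D)/(RT) = (70.7−88.1)×10³/(8.314×719) = -17400/5978 = -2.911.
k_D/k_U = (5.02×10^7/5.30×10^6)·exp(-2.911) = 9.472 × 0.05443 = 0.516.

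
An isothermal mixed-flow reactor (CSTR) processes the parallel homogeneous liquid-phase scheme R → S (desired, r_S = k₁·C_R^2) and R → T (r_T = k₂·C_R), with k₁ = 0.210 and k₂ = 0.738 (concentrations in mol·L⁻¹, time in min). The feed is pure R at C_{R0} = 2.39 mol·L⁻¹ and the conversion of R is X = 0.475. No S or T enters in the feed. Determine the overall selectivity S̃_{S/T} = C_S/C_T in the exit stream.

Exit C_R = C_{R0}(1−X) = 2.39×0.525 = 1.255 mol·L⁻¹.
A CSTR operates uniformly at the exit composition, giving r_S = 0.3306 and r_T = 0.9260 (each k·C_R^n at C_R = 1.255).
Overall selectivity = C_S/C_T = r_Sτ/(r_Tτ) = r_S/r_T = 0.357.

0.357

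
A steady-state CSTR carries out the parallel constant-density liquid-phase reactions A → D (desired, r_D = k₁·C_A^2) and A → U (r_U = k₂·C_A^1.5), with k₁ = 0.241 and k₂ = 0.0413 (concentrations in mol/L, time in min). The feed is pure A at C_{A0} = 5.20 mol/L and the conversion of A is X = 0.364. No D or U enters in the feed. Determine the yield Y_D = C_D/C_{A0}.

Exit C_A = C_{A0}(1−X) = 5.20×0.636 = 3.307 mol/L.
Rates in a CSTR are evaluated at the outlet concentration: r_D = 0.241×3.307^2 = 2.636, r_U = 0.0413×3.307^1.5 = 0.2484.
Fraction of consumed A going to D: r_D/(r_D+r_U) = 0.9139.
C_D = 0.9139·C_{A0}·X = 0.9139×5.20×0.364 = 1.73 mol/L; Y_D = C_D/C_{A0} = 0.333.

0.333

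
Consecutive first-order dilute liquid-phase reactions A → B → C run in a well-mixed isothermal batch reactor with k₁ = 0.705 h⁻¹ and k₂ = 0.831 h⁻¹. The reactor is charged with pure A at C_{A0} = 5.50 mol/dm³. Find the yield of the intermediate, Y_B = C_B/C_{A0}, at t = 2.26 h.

0.282

Solving the coupled first-order balances gives C_B(t) = [k₁/(k₂−k₁)]·C_{A0}·(e^(−k₁t) − e^(−k₂t)).
e^(−k₁t) = e^(−0.705×2.26) = e^(−1.593) = 0.2033; e^(−k₂t) = e^(−1.878) = 0.1529.
C_B = 0.705×5.50/(0.831−0.705) × (0.2033−0.1529) = 30.77×0.05037 = 1.550 mol/dm³.
Y_B = C_B/C_{A0} = 1.550/5.50 = 0.282.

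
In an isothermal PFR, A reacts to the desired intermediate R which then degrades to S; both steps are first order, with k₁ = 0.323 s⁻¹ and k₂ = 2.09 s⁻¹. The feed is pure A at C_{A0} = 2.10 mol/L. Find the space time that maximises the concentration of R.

For first-order series the maximum of C_R occurs at τ_opt = ln(k₂/k₁)/(k₂−k₁).
= ln(2.09/0.323)/(2.09−0.323) = ln(6.471)/1.767 = 1.867/1.767 = 1.06 s.

1.06 s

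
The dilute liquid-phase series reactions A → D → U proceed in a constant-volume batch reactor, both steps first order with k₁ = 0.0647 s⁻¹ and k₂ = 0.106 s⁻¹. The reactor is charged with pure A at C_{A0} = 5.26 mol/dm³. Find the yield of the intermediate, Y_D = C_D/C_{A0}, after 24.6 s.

For first-order series with pure A initially, C_D(t) = k₁C_{A0}/(k₂−k₁)·(e^(−k₁t) − e^(−k₂t)).
e^(−k₁t) = e^(−0.0647×24.6) = e^(−1.592) = 0.2036; e^(−k₂t) = e^(−2.608) = 0.07371.
C_D = 0.0647×5.26/(0.106−0.0647) × (0.2036−0.07371) = 8.240×0.1299 = 1.070 mol/dm³.
Y_D = C_D/C_{A0} = 1.070/5.26 = 0.203.

0.203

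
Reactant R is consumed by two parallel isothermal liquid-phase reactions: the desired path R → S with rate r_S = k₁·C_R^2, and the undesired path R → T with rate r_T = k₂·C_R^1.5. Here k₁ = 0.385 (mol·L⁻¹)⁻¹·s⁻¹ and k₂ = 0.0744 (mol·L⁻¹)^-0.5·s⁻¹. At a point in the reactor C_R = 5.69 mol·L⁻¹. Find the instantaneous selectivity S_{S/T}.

12.3

S_{S/T} = r_S/r_T = (k₁·C_R^2)/(k₂·C_R^1.5) = (k₁/k₂)·C_R^0.5.
= (0.385×5.690^2) / (0.0744×5.690^1.5) = 12.46/1.010 = 12.3.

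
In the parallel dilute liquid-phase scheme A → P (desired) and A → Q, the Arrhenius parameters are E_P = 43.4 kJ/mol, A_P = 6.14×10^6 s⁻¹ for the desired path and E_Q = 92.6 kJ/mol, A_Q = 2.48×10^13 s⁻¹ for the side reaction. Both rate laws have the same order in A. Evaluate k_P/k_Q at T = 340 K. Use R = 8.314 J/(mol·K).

With equal orders, S_{P/Q} = k_P/k_Q = (A_P/A_Q)·exp[(E_Q−E_P)/(RT)].
(E_Q−E_P)/(RT) = (92.6−43.4)×10³/(8.314×340) = 49200/2827 = 17.41.
k_P/k_Q = (6.14×10^6/2.48×10^13)·exp(17.41) = 2.476×10^-7 × 3.622×10^7 = 8.97.

8.97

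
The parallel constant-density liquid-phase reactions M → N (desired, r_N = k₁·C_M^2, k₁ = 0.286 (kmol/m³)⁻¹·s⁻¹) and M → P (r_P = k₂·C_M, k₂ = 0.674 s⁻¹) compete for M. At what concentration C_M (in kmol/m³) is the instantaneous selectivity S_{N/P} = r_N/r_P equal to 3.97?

9.36 kmol/m³

S_{N/P} = (k₁/k₂)·C_M ⇒ C_M = S·k₂/k₁.
= 3.97×0.674/0.286 = 9.36 kmol/m³.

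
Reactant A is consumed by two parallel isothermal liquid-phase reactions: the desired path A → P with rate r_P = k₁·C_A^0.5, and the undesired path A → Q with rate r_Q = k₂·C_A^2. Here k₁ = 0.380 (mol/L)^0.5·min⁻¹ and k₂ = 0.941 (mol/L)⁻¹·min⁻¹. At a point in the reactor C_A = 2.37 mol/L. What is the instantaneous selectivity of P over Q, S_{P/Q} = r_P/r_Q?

S_{P/Q} = r_P/r_Q = (k₁·C_A^0.5)/(k₂·C_A^2) = (k₁/k₂)·C_A^-1.5.
= (0.380×2.370^0.5) / (0.941×2.370^2) = 0.5850/5.286 = 0.111.
The undesired path is higher order in A, so low C_A (CSTR or dilute feed) favours P.

0.111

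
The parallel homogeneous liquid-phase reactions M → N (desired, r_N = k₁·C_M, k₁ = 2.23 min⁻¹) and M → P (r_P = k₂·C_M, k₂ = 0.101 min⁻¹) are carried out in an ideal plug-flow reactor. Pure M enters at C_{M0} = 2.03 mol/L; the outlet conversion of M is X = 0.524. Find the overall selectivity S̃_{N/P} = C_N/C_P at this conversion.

22.1

C_M = C_{M0}(1−X) = 0.9663 mol/L.
Both paths are first order in M, so the instantaneous fraction to N is constant: dC_N/d(−C_M) = k₁/(k₁+k₂) = 0.9567.
C_N = 0.9567·(C_{M0}−C_M) = 0.9567×1.064 = 1.02 mol/L.
C_P = (C_{M0}−C_M)−C_N = 0.04609 mol/L; S̃_{N/P} = 1.018/0.04609 = 22.1.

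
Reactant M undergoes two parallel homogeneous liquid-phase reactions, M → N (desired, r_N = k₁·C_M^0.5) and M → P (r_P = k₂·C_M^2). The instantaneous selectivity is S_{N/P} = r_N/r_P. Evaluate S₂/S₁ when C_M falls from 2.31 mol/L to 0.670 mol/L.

6.40

S_{N/P} = (k₁/k₂)·C_M^-1.5, so S₂/S₁ = (C_{M,2}/C_{M,1})^-1.5.
= (0.670/2.31)^(-1.5) = (0.2900)^(-1.5) = 6.40.
Selectivity toward N rises as C_M falls — low-concentration operation is favoured.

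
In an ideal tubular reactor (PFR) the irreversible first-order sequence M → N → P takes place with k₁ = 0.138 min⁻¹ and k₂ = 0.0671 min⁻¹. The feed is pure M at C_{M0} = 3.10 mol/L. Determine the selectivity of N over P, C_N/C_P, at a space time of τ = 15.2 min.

1.12

The intermediate concentration in a first-order A→B→C sequence is C_N = k₁C_{M0}(e^(−k₁τ) − e^(−k₂τ))/(k₂−k₁).
e^(−k₁τ) = e^(−0.138×15.2) = e^(−2.098) = 0.1228; e^(−k₂τ) = e^(−1.020) = 0.3606.
C_N = 0.138×3.10/(0.0671−0.138) × (0.1228−0.3606) = (-6.034)×(-0.2379) = 1.435 mol/L.
C_M = C_{M0}e^(−k₁τ) = 0.3805 mol/L, so C_P = C_{M0}−C_M−C_N = 1.284 mol/L; C_N/C_P = 1.12.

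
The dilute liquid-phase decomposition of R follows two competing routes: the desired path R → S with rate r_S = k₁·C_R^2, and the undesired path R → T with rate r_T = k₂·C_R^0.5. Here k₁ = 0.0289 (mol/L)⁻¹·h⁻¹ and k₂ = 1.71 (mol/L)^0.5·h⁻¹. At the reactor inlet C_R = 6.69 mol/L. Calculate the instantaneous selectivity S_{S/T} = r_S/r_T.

0.292

S_{S/T} = r_S/r_T = (k₁·C_R^2)/(k₂·C_R^0.5) = (k₁/k₂)·C_R^1.5.
= (0.0289×6.690^2) / (1.71×6.690^0.5) = 1.293/4.423 = 0.292.
Since the desired path is higher order in R, keeping C_R high (PFR or concentrated feed) favours S.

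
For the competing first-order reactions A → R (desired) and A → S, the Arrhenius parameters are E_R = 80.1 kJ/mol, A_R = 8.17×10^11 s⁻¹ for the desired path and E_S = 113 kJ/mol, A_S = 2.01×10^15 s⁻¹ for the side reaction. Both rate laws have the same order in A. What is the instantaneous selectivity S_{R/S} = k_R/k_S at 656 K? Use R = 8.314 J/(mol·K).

0.169

k_R/k_S = (A_R/A_S)·exp[−(E_R−E_S)/(RT)] = (A_R/A_S)·exp[(E_S−E_R)/(RT)].
(E_S−E_R)/(RT) = (113−80.1)×10³/(8.314×656) = 32900/5454 = 6.032.
k_R/k_S = (8.17×10^11/2.01×10^15)·exp(6.032) = 4.065×10^-4 × 416.7 = 0.169.
Since E_R < E_S, lowering the temperature improves selectivity toward R.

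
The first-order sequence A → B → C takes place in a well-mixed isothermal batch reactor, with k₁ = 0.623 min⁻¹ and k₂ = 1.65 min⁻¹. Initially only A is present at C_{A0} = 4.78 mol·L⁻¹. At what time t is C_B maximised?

The intermediate peaks when r₁ = r₂, i.e. k₁e^(−k₁t) = k₂e^(−k₂t), giving t_opt = ln(k₂/k₁)/(k₂−k₁).
= ln(1.65/0.623)/(1.65−0.623) = ln(2.648)/1.027 = 0.9740/1.027 = 0.948 min.

0.948 min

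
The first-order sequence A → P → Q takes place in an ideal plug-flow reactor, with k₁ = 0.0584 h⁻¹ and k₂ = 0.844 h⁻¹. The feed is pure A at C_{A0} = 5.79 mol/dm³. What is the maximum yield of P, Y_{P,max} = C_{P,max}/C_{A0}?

0.0567

For a first-order series the maximum intermediate yield is C_{P,max}/C_{A0} = (k₁/k₂)^[k₂/(k₂−k₁)].
= (0.0584/0.844)^(0.844/(0.844−0.0584)) = (0.06919)^(1.074) = 0.05673.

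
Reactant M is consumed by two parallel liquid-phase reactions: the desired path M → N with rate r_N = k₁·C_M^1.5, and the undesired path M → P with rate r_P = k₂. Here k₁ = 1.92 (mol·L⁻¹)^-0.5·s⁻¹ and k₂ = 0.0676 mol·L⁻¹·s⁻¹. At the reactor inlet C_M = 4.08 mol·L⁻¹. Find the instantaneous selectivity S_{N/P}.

234

S_{N/P} = r_N/r_P = (k₁·C_M^1.5)/(k₂) = (k₁/k₂)·C_M^1.5.
= (1.92×4.080^1.5) / (0.0676) = 15.82/0.06760 = 234.
Since the desired path is higher order in M, keeping C_M high (PFR or concentrated feed) favours N.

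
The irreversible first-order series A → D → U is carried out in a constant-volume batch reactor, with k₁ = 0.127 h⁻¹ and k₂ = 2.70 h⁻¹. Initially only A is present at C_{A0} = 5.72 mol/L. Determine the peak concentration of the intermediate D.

0.231 mol/L

For a first-order series the maximum intermediate yield is C_{D,max}/C_{A0} = (k₁/k₂)^[k₂/(k₂−k₁)].
= (0.127/2.70)^(2.70/(2.70−0.127)) = (0.04704)^(1.049) = 0.04045.
C_{D,max} = 0.04045×5.72 = 0.231 mol/L.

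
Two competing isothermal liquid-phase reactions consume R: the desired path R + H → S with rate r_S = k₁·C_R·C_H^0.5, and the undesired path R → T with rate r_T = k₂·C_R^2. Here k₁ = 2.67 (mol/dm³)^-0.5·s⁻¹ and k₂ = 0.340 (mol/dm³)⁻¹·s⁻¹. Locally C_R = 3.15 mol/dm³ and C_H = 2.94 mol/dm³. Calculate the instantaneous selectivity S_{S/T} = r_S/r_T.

S_{S/T} = r_S/r_T = (k₁·C_R·C_H^0.5)/(k₂·C_R^2) = (k₁/k₂)·C_R⁻¹·C_H^0.5.
= (2.67×3.150×2.940^0.5) / (0.340×3.150^2) = 14.42/3.374 = 4.27.
The undesired path is higher order in R, so low C_R (CSTR or dilute feed) favours S.

4.27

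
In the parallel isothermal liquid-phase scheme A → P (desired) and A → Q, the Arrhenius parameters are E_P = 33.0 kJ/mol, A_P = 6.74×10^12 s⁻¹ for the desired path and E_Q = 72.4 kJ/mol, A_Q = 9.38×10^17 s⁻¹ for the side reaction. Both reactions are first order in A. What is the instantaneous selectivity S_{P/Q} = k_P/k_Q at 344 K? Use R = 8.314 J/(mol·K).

With equal orders, S_{P/Q} = k_P/k_Q = (A_P/A_Q)·exp[(E_Q−E_P)/(RT)].
(E_Q−E_P)/(RT) = (72.4−33.0)×10³/(8.314×344) = 39400/2860 = 13.78.
k_P/k_Q = (6.74×10^12/9.38×10^17)·exp(13.78) = 7.186×10^-6 × 9.614×10^5 = 6.91.

6.91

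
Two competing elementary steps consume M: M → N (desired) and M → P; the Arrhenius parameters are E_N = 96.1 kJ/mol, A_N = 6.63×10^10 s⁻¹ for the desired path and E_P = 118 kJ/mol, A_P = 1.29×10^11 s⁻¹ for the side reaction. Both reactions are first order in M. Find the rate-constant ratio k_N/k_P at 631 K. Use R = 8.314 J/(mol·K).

k_N/k_P = (A_N/A_P)·exp[−(E_N−E_P)/(RT)] = (A_N/A_P)·exp[(E_P−E_N)/(RT)].
(E_P−E_N)/(RT) = (118−96.1)×10³/(8.314×631) = 21900/5246 = 4.175.
k_N/k_P = (6.63×10^10/1.29×10^11)·exp(4.175) = 0.5140 × 65.01 = 33.4.
Since E_N < E_P, lowering the temperature improves selectivity toward N.

33.4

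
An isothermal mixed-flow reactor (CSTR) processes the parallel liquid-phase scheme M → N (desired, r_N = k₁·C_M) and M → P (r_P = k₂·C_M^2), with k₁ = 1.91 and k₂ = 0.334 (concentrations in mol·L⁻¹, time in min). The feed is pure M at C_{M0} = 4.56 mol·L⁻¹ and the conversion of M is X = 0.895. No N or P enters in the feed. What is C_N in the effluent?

Exit C_M = C_{M0}(1−X) = 4.56×0.105 = 0.4788 mol·L⁻¹.
In a CSTR the entire volume is at exit conditions, so r_N = 1.91×0.4788 = 0.9145 and r_P = 0.334×0.4788^2 = 0.07657.
Fraction of consumed M going to N: r_N/(r_N+r_P) = 0.9227.
C_N = 0.9227·C_{M0}·X = 0.9227×4.56×0.895 = 3.77 mol·L⁻¹.

3.77 mol·L⁻¹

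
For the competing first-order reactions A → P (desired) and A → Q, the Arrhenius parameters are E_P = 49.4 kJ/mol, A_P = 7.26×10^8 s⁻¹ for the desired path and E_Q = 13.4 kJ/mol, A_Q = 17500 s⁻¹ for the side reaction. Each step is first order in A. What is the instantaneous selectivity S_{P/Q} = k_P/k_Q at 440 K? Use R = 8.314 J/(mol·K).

With equal orders, S_{P/Q} = k_P/k_Q = (A_P/A_Q)·exp[(E_Q−E_P)/(RT)].
(E_Q−E_P)/(RT) = (13.4−49.4)×10³/(8.314×440) = -36000/3658 = -9.841.
k_P/k_Q = (7.26×10^8/17500)·exp(-9.841) = 41486 × 5.322×10^-5 = 2.21.

2.21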